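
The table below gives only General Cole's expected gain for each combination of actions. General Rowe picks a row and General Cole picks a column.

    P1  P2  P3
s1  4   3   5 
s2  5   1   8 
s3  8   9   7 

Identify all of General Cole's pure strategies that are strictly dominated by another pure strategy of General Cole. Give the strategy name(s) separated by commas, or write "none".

none

P1 is not dominated — it holds its own against P2 at s1 (4>3); P3 at s3 (8>7).
P2: no other strategy beats it everywhere (P1 at s3 (9>8); P3 at s3 (9>7)).
P3 is not dominated — it holds its own against P1 at s1 (5>4); P2 at s1 (5>3).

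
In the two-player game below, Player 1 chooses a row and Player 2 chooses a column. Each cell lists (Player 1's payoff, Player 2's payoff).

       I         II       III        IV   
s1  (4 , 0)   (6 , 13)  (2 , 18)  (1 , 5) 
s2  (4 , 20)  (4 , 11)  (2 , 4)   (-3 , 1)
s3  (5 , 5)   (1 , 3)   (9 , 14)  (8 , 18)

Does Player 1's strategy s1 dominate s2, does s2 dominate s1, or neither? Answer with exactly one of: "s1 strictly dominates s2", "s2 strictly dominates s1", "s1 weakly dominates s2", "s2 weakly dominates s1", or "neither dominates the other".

s1 weakly dominates s2

Compare s1 to s2 across each choice by Player 2: I: 4=4, II: 6>4, III: 2=2, IV: 1>-3.
s1 is at least as good everywhere and strictly better somewhere (tied only at I, III), so s1 weakly but not strictly dominates s2.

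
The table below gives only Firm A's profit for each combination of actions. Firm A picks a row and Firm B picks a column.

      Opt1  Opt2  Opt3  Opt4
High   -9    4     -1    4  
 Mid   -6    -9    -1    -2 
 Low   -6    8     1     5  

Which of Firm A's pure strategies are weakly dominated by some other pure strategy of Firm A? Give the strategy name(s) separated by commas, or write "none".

Low weakly dominates High — Opt1: -6>-9, Opt2: 8>4, Opt3: 1>-1, Opt4: 5>4.
Mid: dominated, since Low does at least as well everywhere (Opt1: -6=-6, Opt2: 8>-9, Opt3: 1>-1, Opt4: 5>-2).
Nothing dominates Low: High at Opt1 (-6>-9); Mid at Opt2 (8>-9).

High, Mid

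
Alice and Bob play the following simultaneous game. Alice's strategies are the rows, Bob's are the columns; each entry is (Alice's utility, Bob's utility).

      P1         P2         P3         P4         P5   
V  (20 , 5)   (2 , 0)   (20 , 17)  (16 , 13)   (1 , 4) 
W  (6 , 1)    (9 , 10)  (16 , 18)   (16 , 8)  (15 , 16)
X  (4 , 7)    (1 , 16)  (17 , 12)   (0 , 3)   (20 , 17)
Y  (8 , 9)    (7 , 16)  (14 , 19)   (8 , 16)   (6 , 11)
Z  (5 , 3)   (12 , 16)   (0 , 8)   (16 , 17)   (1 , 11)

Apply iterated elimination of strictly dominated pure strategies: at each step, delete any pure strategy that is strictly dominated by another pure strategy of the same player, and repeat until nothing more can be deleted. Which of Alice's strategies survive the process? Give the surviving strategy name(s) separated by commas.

Bob's strategy P1 is strictly dominated by P3 (V: 17>5, W: 18>1, X: 12>7, Y: 19>9, Z: 8>3) and is removed.
Alice's strategy Y is strictly dominated by W (P2: 9>7, P3: 16>14, P4: 16>8, P5: 15>6) and is removed.
Among the remaining strategies, none is strictly dominated by another pure strategy of the same player, so the elimination stops.
Surviving strategies — Alice: {V, W, X, Z}; Bob: {P2, P3, P4, P5}.

V, W, X, Z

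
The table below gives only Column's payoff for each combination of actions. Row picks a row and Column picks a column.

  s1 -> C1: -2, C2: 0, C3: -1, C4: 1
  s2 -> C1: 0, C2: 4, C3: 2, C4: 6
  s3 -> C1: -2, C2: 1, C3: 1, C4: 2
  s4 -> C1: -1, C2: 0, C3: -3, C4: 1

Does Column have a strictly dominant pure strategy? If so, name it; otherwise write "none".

C4 vs C1: s1: 1>-2, s2: 6>0, s3: 2>-2, s4: 1>-1.
C4 vs C2: s1: 1>0, s2: 6>4, s3: 2>1, s4: 1>0.
C4 vs C3: s1: 1>-1, s2: 6>2, s3: 2>1, s4: 1>-3.
C4 strictly beats every other strategy against every opponent action, so it is strictly dominant.

C4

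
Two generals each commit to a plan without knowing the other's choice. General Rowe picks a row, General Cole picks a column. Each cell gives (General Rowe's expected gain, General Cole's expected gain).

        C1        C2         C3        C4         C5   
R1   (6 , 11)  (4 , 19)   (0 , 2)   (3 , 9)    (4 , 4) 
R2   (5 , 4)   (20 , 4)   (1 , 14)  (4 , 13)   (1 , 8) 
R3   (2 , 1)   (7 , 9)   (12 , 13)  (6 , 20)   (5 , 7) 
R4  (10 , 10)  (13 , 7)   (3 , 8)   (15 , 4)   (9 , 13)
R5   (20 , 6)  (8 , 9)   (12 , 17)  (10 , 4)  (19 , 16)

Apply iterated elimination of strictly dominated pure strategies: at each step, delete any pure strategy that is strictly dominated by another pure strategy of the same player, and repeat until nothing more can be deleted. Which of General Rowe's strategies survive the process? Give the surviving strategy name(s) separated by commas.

Row R1 is eliminated: R4 beats it against every remaining column (C1: 10>6, C2: 13>4, C3: 3>0, C4: 15>3, C5: 9>4).
For General Cole, C5 strictly dominates C1 on the remaining rows (R2: 8>4, R3: 7>1, R4: 13>10, R5: 16>6); eliminate C1.
For General Cole, C3 strictly dominates C2 on the remaining rows (R2: 14>4, R3: 13>9, R4: 8>7, R5: 17>9); eliminate C2.
General Rowe's strategy R2 is strictly dominated by R3 (C3: 12>1, C4: 6>4, C5: 5>1) and is removed.
Among the remaining strategies, none is strictly dominated by another pure strategy of the same player, so the elimination stops.
Surviving strategies — General Rowe: {R3, R4, R5}; General Cole: {C3, C4, C5}.

R3, R4, R5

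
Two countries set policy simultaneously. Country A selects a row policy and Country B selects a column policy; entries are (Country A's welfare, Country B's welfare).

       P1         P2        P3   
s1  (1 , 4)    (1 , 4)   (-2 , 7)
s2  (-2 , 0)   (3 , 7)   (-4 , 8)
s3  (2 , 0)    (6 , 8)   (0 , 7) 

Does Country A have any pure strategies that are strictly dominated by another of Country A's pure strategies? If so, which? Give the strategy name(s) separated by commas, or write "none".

s1, s2

s1: dominated, since s3 does at least as well everywhere (P1: 2>1, P2: 6>1, P3: 0>-2).
s2: dominated, since s3 does at least as well everywhere (P1: 2>-2, P2: 6>3, P3: 0>-4).
s3: no other strategy beats it everywhere (s1 at P1 (2>1); s2 at P1 (2>-2)).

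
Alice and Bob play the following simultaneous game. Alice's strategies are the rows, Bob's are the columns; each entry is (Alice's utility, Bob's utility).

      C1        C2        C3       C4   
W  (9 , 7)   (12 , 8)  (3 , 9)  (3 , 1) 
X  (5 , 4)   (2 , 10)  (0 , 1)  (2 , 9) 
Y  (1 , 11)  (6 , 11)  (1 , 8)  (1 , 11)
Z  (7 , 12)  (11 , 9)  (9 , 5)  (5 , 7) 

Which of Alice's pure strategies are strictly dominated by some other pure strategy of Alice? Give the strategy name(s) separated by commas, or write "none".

W is not dominated — it holds its own against X at C1 (9>5); Y at C1 (9>1); Z at C1 (9>7).
X: dominated, since W does at least as well everywhere (C1: 9>5, C2: 12>2, C3: 3>0, C4: 3>2).
Y is strictly dominated by W (C1: 9>1, C2: 12>6, C3: 3>1, C4: 3>1).
Z is not dominated — it holds its own against W at C3 (9>3); X at C1 (7>5); Y at C1 (7>1).

X, Y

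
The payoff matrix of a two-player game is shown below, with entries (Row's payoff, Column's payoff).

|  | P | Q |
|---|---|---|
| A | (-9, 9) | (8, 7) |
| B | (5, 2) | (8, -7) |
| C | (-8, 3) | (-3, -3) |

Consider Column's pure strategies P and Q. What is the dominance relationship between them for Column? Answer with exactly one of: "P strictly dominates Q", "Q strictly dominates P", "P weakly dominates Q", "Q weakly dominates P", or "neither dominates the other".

P strictly dominates Q

P's payoffs vs Q's, by Row's action — A: 9>7, B: 2>-7, C: 3>-3.
P gives a strictly higher payoff against each opponent action, so P strictly dominates Q.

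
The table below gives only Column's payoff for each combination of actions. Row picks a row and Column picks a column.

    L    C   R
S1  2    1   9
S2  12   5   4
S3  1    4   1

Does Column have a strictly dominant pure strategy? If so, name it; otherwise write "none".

none

L fails to dominate C at S3 (1<4).
C fails to dominate L at S1 (1<2).
R fails to dominate L at S2 (4<12).
No single strategy dominates all the others.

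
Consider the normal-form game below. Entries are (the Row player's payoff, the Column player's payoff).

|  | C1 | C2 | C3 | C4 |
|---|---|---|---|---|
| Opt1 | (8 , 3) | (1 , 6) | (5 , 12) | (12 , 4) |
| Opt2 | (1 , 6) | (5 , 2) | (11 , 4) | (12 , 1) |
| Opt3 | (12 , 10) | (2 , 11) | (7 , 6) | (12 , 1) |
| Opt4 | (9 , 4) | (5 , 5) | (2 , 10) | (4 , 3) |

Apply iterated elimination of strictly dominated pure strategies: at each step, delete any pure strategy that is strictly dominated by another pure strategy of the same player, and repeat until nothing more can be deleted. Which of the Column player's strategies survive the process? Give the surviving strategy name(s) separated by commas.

The Column player's strategy C4 is strictly dominated by C2 (Opt1: 6>4, Opt2: 2>1, Opt3: 11>1, Opt4: 5>3) and is removed.
For the Row player, Opt3 strictly dominates Opt1 on the remaining columns (C1: 12>8, C2: 2>1, C3: 7>5); eliminate Opt1.
Among the remaining strategies, none is strictly dominated by another pure strategy of the same player, so the elimination stops.
Surviving strategies — the Row player: {Opt2, Opt3, Opt4}; the Column player: {C1, C2, C3}.

C1, C2, C3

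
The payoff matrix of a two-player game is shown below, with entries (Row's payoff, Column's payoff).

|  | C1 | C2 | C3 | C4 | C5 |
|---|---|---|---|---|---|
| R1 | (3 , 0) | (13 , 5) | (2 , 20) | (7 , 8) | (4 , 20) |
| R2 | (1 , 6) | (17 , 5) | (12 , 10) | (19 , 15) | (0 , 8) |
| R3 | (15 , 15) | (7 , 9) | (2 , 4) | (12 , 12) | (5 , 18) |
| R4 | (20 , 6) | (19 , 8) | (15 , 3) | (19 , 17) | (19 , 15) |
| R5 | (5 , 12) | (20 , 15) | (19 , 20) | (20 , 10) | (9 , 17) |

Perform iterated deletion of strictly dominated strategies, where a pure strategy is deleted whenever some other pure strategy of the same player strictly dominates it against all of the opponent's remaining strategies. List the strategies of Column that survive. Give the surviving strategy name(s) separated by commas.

Row's strategy R1 is strictly dominated by R4 (C1: 20>3, C2: 19>13, C3: 15>2, C4: 19>7, C5: 19>4) and is removed.
Row R2 is eliminated: R5 beats it against every remaining column (C1: 5>1, C2: 20>17, C3: 19>12, C4: 20>19, C5: 9>0).
For Row, R4 strictly dominates R3 on the remaining columns (C1: 20>15, C2: 19>7, C3: 15>2, C4: 19>12, C5: 19>5); eliminate R3.
For Column, C2 strictly dominates C1 on the remaining rows (R4: 8>6, R5: 15>12); eliminate C1.
For Column, C5 strictly dominates C2 on the remaining rows (R4: 15>8, R5: 17>15); eliminate C2.
Among the remaining strategies, none is strictly dominated by another pure strategy of the same player, so the elimination stops.
Surviving strategies — Row: {R4, R5}; Column: {C3, C4, C5}.

C3, C4, C5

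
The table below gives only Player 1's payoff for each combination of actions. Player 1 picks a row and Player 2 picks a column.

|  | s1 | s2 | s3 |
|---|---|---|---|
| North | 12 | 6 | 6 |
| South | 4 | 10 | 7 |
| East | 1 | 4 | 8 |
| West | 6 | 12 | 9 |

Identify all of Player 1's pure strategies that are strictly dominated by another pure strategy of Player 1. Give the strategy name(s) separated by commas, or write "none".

North is not dominated — it holds its own against South at s1 (12>4); East at s1 (12>1); West at s1 (12>6).
South is strictly dominated by West (s1: 6>4, s2: 12>10, s3: 9>7).
East is strictly dominated by West (s1: 6>1, s2: 12>4, s3: 9>8).
West is not dominated — it holds its own against North at s2 (12>6); South at s1 (6>4); East at s1 (6>1).

South, East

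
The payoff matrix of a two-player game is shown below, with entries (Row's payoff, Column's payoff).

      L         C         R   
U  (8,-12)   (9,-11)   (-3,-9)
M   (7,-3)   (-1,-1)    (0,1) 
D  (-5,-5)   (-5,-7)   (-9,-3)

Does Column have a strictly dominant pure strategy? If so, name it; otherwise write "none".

R vs L: U: -9>-12, M: 1>-3, D: -3>-5.
R vs C: U: -9>-11, M: 1>-1, D: -3>-7.
R strictly beats every other strategy against every opponent action, so it is strictly dominant.

R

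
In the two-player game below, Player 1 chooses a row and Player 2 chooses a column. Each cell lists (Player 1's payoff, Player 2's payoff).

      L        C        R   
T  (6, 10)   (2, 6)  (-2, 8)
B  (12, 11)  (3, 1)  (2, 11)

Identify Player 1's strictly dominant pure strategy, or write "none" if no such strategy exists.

B

B vs T: L: 12>6, C: 3>2, R: 2>-2.
B strictly beats every other strategy against every opponent action, so it is strictly dominant.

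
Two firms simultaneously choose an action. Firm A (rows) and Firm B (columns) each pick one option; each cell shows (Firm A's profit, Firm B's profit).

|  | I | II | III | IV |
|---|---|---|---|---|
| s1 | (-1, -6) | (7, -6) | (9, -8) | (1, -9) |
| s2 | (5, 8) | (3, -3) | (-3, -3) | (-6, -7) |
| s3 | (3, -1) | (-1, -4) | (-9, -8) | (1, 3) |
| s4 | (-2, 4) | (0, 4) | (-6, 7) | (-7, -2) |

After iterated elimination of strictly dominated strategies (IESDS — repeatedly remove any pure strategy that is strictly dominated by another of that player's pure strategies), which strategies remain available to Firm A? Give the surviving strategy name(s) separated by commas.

s1, s2, s3

For Firm A, s1 strictly dominates s4 on the remaining columns (I: -1>-2, II: 7>0, III: 9>-6, IV: 1>-7); eliminate s4.
Column III is eliminated: I beats it against every remaining row (s1: -6>-8, s2: 8>-3, s3: -1>-8).
Among the remaining strategies, none is strictly dominated by another pure strategy of the same player, so the elimination stops.
Surviving strategies — Firm A: {s1, s2, s3}; Firm B: {I, II, IV}.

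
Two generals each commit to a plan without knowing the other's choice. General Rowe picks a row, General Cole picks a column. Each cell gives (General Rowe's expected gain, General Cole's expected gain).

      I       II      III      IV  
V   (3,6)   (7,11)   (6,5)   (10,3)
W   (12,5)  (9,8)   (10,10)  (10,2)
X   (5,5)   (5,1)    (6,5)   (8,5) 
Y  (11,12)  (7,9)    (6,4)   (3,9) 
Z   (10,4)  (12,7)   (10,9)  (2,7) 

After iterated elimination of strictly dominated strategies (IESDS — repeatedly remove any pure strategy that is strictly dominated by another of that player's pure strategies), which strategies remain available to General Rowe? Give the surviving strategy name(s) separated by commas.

W, Z

Row X is eliminated: W beats it against every remaining column (I: 12>5, II: 9>5, III: 10>6, IV: 10>8).
Row Y is eliminated: W beats it against every remaining column (I: 12>11, II: 9>7, III: 10>6, IV: 10>3).
Column I is eliminated: II beats it against every remaining row (V: 11>6, W: 8>5, Z: 7>4).
Column IV is eliminated: III beats it against every remaining row (V: 5>3, W: 10>2, Z: 9>7).
For General Rowe, W strictly dominates V on the remaining columns (II: 9>7, III: 10>6); eliminate V.
Column II is eliminated: III beats it against every remaining row (W: 10>8, Z: 9>7).
Among the remaining strategies, none is strictly dominated by another pure strategy of the same player, so the elimination stops.
Surviving strategies — General Rowe: {W, Z}; General Cole: {III}.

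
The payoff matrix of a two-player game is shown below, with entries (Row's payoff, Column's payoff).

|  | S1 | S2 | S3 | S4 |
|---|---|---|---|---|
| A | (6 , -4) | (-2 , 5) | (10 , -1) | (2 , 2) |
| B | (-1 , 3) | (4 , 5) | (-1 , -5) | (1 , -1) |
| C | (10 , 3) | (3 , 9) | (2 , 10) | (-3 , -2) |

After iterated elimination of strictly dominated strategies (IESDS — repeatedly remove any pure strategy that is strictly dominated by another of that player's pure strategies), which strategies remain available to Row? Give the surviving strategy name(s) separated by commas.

For Column, S2 strictly dominates S1 on the remaining rows (A: 5>-4, B: 5>3, C: 9>3); eliminate S1.
Column S4 is eliminated: S2 beats it against every remaining row (A: 5>2, B: 5>-1, C: 9>-2).
Among the remaining strategies, none is strictly dominated by another pure strategy of the same player, so the elimination stops.
Surviving strategies — Row: {A, B, C}; Column: {S2, S3}.

A, B, C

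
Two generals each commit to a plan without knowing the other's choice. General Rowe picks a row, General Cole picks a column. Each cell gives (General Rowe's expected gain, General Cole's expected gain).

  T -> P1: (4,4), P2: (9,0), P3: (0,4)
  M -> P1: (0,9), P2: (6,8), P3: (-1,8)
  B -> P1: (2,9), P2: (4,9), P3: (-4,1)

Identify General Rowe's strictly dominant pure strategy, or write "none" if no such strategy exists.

T

T vs M: P1: 4>0, P2: 9>6, P3: 0>-1.
T vs B: P1: 4>2, P2: 9>4, P3: 0>-4.
T strictly beats every other strategy against every opponent action, so it is strictly dominant.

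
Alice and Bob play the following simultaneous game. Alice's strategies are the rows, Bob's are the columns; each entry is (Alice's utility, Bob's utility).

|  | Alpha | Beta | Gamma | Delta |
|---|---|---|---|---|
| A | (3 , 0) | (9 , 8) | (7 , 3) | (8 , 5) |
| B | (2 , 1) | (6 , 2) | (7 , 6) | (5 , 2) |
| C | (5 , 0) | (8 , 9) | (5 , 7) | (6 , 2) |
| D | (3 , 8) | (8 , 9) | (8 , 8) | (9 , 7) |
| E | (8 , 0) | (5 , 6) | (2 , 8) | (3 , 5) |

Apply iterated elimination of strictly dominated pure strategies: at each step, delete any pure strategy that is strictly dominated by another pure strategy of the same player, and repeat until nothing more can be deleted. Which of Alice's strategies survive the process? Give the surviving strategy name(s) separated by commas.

A

Row B is eliminated: D beats it against every remaining column (Alpha: 3>2, Beta: 8>6, Gamma: 8>7, Delta: 9>5).
Bob's strategy Alpha is strictly dominated by Beta (A: 8>0, C: 9>0, D: 9>8, E: 6>0) and is removed.
Row C is eliminated: A beats it against every remaining column (Beta: 9>8, Gamma: 7>5, Delta: 8>6).
Alice's strategy E is strictly dominated by A (Beta: 9>5, Gamma: 7>2, Delta: 8>3) and is removed.
Column Gamma is eliminated: Beta beats it against every remaining row (A: 8>3, D: 9>8).
Column Delta is eliminated: Beta beats it against every remaining row (A: 8>5, D: 9>7).
For Alice, A strictly dominates D on the remaining columns (Beta: 9>8); eliminate D.
Among the remaining strategies, none is strictly dominated by another pure strategy of the same player, so the elimination stops.
Surviving strategies — Alice: {A}; Bob: {Beta}.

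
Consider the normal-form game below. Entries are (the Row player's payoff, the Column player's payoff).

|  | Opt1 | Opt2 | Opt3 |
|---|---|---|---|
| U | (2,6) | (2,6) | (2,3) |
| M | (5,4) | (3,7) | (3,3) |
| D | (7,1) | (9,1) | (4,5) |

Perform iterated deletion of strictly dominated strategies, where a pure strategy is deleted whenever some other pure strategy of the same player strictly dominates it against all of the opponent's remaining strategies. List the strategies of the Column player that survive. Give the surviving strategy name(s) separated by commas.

For the Row player, M strictly dominates U on the remaining columns (Opt1: 5>2, Opt2: 3>2, Opt3: 3>2); eliminate U.
For the Row player, D strictly dominates M on the remaining columns (Opt1: 7>5, Opt2: 9>3, Opt3: 4>3); eliminate M.
Column Opt1 is eliminated: Opt3 beats it against every remaining row (D: 5>1).
The Column player's strategy Opt2 is strictly dominated by Opt3 (D: 5>1) and is removed.
Among the remaining strategies, none is strictly dominated by another pure strategy of the same player, so the elimination stops.
Surviving strategies — the Row player: {D}; the Column player: {Opt3}.

Opt3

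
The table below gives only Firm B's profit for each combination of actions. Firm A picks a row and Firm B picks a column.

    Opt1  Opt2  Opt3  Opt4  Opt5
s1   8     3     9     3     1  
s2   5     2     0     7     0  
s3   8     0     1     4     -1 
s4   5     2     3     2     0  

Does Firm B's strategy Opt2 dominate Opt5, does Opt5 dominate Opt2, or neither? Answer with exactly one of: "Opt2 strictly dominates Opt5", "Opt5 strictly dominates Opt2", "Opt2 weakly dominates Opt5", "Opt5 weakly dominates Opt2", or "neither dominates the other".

Opt2 strictly dominates Opt5

Opt2's payoffs vs Opt5's, by Firm A's action — s1: 3>1, s2: 2>0, s3: 0>-1, s4: 2>0.
Opt2 gives a strictly higher payoff against each opponent action, so Opt2 strictly dominates Opt5.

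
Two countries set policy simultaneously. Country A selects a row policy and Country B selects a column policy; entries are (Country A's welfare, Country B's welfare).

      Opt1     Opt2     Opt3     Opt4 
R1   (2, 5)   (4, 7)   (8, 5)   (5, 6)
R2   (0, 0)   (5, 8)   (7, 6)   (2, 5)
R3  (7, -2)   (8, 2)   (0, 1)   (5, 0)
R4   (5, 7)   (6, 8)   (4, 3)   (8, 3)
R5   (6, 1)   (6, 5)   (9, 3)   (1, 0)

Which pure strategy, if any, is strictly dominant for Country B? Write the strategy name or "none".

Opt2 vs Opt1: R1: 7>5, R2: 8>0, R3: 2>-2, R4: 8>7, R5: 5>1.
Opt2 vs Opt3: R1: 7>5, R2: 8>6, R3: 2>1, R4: 8>3, R5: 5>3.
Opt2 vs Opt4: R1: 7>6, R2: 8>5, R3: 2>0, R4: 8>3, R5: 5>0.
Opt2 strictly beats every other strategy against every opponent action, so it is strictly dominant.

Opt2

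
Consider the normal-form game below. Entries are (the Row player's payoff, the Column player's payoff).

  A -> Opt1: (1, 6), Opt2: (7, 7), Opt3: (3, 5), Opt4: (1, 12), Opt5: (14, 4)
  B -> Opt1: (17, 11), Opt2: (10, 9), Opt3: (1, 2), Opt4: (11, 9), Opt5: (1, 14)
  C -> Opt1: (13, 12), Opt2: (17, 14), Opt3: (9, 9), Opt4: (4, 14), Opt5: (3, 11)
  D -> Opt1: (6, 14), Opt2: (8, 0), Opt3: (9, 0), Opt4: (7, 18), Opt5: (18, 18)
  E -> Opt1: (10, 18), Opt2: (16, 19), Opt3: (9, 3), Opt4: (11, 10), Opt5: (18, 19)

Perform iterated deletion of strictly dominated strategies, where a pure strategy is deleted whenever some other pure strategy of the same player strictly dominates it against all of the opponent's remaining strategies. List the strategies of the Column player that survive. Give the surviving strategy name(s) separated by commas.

Opt1, Opt2, Opt4, Opt5

The Row player's strategy A is strictly dominated by D (Opt1: 6>1, Opt2: 8>7, Opt3: 9>3, Opt4: 7>1, Opt5: 18>14) and is removed.
The Column player's strategy Opt3 is strictly dominated by Opt1 (B: 11>2, C: 12>9, D: 14>0, E: 18>3) and is removed.
Among the remaining strategies, none is strictly dominated by another pure strategy of the same player, so the elimination stops.
Surviving strategies — the Row player: {B, C, D, E}; the Column player: {Opt1, Opt2, Opt4, Opt5}.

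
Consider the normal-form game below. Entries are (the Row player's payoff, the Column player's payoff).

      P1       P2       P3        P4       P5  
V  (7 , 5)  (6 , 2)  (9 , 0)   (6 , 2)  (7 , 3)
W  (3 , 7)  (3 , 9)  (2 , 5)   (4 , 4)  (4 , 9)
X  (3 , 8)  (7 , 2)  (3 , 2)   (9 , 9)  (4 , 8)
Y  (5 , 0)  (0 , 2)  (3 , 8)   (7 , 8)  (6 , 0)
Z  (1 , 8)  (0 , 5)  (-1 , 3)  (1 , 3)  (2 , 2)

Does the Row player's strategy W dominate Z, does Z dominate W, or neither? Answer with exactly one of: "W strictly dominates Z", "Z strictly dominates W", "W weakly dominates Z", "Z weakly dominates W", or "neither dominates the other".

Compare W to Z across each choice by the Column player: P1: 3>1, P2: 3>0, P3: 2>-1, P4: 4>1, P5: 4>2.
W gives a strictly higher payoff against each choice by the Column player, so W strictly dominates Z.

W strictly dominates Z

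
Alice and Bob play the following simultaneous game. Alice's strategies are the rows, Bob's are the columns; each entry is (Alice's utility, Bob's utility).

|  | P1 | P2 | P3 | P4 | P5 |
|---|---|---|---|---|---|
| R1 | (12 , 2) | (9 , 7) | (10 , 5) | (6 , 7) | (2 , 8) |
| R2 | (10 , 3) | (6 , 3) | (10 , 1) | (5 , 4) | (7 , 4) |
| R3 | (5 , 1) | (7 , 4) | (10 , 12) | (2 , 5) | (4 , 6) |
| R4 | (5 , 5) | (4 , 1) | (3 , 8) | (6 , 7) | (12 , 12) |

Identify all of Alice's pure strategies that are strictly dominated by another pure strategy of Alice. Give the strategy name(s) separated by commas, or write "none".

R1 is not dominated — it holds its own against R2 at P1 (12>10); R3 at P1 (12>5); R4 at P1 (12>5).
Nothing dominates R2: R1 at P3 (10=10); R3 at P1 (10>5); R4 at P1 (10>5).
R3 is not dominated — it holds its own against R1 at P3 (10=10); R2 at P2 (7>6); R4 at P1 (5=5).
R4 is not dominated — it holds its own against R1 at P4 (6=6); R2 at P4 (6>5); R3 at P1 (5=5).

none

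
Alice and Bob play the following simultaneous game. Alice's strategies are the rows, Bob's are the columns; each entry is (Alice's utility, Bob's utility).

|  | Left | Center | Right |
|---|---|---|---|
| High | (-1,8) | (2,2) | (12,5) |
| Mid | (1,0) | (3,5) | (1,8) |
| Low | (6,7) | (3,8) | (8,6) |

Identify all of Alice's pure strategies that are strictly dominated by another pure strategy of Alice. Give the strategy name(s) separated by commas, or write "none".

none

High is not dominated — it holds its own against Mid at Right (12>1); Low at Right (12>8).
Nothing dominates Mid: High at Left (1>-1); Low at Center (3=3).
Low: no other strategy beats it everywhere (High at Left (6>-1); Mid at Left (6>1)).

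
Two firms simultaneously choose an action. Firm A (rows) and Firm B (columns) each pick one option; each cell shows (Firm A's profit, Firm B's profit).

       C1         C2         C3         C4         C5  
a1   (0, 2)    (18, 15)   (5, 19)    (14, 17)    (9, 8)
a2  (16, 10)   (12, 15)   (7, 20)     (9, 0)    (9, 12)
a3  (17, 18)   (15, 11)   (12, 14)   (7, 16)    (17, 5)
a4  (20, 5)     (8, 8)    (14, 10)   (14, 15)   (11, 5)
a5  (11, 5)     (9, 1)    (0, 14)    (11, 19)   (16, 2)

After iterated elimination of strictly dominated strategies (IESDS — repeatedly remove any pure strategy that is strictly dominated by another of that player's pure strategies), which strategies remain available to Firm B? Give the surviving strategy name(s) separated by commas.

Firm B's strategy C2 is strictly dominated by C3 (a1: 19>15, a2: 20>15, a3: 14>11, a4: 10>8, a5: 14>1) and is removed.
Firm A's strategy a2 is strictly dominated by a4 (C1: 20>16, C3: 14>7, C4: 14>9, C5: 11>9) and is removed.
Column C5 is eliminated: C3 beats it against every remaining row (a1: 19>8, a3: 14>5, a4: 10>5, a5: 14>2).
For Firm A, a4 strictly dominates a3 on the remaining columns (C1: 20>17, C3: 14>12, C4: 14>7); eliminate a3.
For Firm A, a4 strictly dominates a5 on the remaining columns (C1: 20>11, C3: 14>0, C4: 14>11); eliminate a5.
For Firm B, C3 strictly dominates C1 on the remaining rows (a1: 19>2, a4: 10>5); eliminate C1.
Among the remaining strategies, none is strictly dominated by another pure strategy of the same player, so the elimination stops.
Surviving strategies — Firm A: {a1, a4}; Firm B: {C3, C4}.

C3, C4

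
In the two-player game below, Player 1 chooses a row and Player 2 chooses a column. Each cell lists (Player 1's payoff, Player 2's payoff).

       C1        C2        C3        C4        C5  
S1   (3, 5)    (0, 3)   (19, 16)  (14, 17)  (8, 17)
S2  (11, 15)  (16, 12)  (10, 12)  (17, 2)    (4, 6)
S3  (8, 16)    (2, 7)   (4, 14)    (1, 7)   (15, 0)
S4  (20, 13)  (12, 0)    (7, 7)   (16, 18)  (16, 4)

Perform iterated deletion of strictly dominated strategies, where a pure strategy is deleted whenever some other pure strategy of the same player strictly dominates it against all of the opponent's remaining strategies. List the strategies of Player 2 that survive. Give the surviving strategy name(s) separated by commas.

For Player 1, S4 strictly dominates S3 on the remaining columns (C1: 20>8, C2: 12>2, C3: 7>4, C4: 16>1, C5: 16>15); eliminate S3.
Player 2's strategy C2 is strictly dominated by C1 (S1: 5>3, S2: 15>12, S4: 13>0) and is removed.
Among the remaining strategies, none is strictly dominated by another pure strategy of the same player, so the elimination stops.
Surviving strategies — Player 1: {S1, S2, S4}; Player 2: {C1, C3, C4, C5}.

C1, C3, C4, C5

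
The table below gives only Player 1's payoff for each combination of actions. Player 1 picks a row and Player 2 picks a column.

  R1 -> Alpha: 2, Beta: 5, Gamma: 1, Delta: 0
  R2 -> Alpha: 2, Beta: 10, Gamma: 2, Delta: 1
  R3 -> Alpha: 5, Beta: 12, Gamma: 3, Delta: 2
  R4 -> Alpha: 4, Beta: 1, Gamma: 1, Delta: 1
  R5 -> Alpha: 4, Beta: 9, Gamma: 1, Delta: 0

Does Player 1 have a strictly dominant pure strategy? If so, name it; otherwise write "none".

R3 vs R1: Alpha: 5>2, Beta: 12>5, Gamma: 3>1, Delta: 2>0.
R3 vs R2: Alpha: 5>2, Beta: 12>10, Gamma: 3>2, Delta: 2>1.
R3 vs R4: Alpha: 5>4, Beta: 12>1, Gamma: 3>1, Delta: 2>1.
R3 vs R5: Alpha: 5>4, Beta: 12>9, Gamma: 3>1, Delta: 2>0.
R3 strictly beats every other strategy against every opponent action, so it is strictly dominant.

R3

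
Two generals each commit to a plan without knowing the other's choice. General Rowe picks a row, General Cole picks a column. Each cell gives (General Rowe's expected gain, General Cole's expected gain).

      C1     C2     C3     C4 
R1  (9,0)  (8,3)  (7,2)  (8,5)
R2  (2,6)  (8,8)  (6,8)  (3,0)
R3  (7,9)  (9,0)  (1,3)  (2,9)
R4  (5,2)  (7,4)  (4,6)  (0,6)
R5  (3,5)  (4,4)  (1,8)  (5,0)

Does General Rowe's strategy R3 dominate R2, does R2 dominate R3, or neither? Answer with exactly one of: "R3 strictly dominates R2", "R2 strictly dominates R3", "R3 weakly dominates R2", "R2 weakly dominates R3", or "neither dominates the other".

neither dominates the other

Compare R3 to R2 across each opponent action: C1: 7>2, C2: 9>8, C3: 1<6, C4: 2<3.
R3 does better at C1, C2 but worse at C3, C4; neither strategy dominates the other.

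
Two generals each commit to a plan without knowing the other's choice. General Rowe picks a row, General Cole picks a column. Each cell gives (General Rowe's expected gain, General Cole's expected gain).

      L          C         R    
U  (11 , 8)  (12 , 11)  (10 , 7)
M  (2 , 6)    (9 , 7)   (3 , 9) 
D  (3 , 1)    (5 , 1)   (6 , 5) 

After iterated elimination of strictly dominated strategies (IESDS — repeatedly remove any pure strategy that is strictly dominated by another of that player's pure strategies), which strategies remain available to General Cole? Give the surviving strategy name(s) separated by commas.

General Rowe's strategy M is strictly dominated by U (L: 11>2, C: 12>9, R: 10>3) and is removed.
General Rowe's strategy D is strictly dominated by U (L: 11>3, C: 12>5, R: 10>6) and is removed.
General Cole's strategy L is strictly dominated by C (U: 11>8) and is removed.
General Cole's strategy R is strictly dominated by C (U: 11>7) and is removed.
Among the remaining strategies, none is strictly dominated by another pure strategy of the same player, so the elimination stops.
Surviving strategies — General Rowe: {U}; General Cole: {C}.

C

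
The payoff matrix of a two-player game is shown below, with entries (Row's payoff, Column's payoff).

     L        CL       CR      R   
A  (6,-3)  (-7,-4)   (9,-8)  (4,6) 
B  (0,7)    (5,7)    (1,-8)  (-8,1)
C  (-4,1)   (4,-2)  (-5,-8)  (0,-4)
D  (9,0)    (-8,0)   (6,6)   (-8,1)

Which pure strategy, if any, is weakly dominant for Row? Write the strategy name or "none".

A fails to dominate B at CL (-7<5).
B fails to dominate A at L (0<6).
C fails to dominate A at L (-4<6).
D fails to dominate A at CL (-8<-7).
No single strategy dominates all the others.

none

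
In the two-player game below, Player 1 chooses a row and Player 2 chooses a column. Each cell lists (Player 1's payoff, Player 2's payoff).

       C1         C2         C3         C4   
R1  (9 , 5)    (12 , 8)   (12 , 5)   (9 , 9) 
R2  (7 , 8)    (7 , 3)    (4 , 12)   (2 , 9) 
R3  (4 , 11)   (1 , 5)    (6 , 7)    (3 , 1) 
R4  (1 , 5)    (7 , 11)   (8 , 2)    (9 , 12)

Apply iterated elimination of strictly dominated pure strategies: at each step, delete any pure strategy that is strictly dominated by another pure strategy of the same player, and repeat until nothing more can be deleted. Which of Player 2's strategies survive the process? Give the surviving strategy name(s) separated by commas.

Player 1's strategy R2 is strictly dominated by R1 (C1: 9>7, C2: 12>7, C3: 12>4, C4: 9>2) and is removed.
For Player 1, R1 strictly dominates R3 on the remaining columns (C1: 9>4, C2: 12>1, C3: 12>6, C4: 9>3); eliminate R3.
Column C1 is eliminated: C2 beats it against every remaining row (R1: 8>5, R4: 11>5).
Column C2 is eliminated: C4 beats it against every remaining row (R1: 9>8, R4: 12>11).
For Player 2, C4 strictly dominates C3 on the remaining rows (R1: 9>5, R4: 12>2); eliminate C3.
Among the remaining strategies, none is strictly dominated by another pure strategy of the same player, so the elimination stops.
Surviving strategies — Player 1: {R1, R4}; Player 2: {C4}.

C4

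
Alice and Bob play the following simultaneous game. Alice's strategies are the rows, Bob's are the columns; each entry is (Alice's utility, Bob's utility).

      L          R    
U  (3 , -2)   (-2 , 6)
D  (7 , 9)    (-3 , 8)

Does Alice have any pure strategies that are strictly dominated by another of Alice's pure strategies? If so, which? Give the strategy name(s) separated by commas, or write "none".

Nothing dominates U: D at R (-2>-3).
D: no other strategy beats it everywhere (U at L (7>3)).

none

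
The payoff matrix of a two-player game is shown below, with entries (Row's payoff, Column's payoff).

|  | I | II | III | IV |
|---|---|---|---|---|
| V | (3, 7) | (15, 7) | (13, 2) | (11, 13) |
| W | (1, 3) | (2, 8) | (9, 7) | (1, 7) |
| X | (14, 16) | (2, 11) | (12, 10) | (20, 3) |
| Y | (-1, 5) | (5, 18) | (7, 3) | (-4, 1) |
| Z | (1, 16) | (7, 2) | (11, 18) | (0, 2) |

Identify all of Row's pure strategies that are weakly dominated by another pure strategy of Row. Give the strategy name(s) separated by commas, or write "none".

W, Y, Z

V: no other strategy beats it everywhere (W at I (3>1); X at II (15>2); Y at I (3>-1); Z at I (3>1)).
W is weakly dominated by V (I: 3>1, II: 15>2, III: 13>9, IV: 11>1).
X: no other strategy beats it everywhere (V at I (14>3); W at I (14>1); Y at I (14>-1); Z at I (14>1)).
Y is weakly dominated by V (I: 3>-1, II: 15>5, III: 13>7, IV: 11>-4).
Z is weakly dominated by V (I: 3>1, II: 15>7, III: 13>11, IV: 11>0).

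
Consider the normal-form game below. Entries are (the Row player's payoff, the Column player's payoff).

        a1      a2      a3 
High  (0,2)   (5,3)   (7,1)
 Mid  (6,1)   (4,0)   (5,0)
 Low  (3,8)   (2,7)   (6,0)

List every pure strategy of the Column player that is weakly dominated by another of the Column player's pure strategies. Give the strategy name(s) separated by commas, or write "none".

a1: no other strategy beats it everywhere (a2 at Mid (1>0); a3 at High (2>1)).
a2 is not dominated — it holds its own against a1 at High (3>2); a3 at High (3>1).
a3 is weakly dominated by a1 (High: 2>1, Mid: 1>0, Low: 8>0).

a3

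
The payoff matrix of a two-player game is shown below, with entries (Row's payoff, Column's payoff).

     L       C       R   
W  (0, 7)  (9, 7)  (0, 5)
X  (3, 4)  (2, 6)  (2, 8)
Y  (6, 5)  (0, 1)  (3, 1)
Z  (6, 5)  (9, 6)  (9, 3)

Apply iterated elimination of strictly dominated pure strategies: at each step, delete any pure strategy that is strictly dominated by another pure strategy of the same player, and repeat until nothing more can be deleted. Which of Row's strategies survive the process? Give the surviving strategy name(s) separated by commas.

W, Y, Z

For Row, Z strictly dominates X on the remaining columns (L: 6>3, C: 9>2, R: 9>2); eliminate X.
Column R is eliminated: L beats it against every remaining row (W: 7>5, Y: 5>1, Z: 5>3).
Among the remaining strategies, none is strictly dominated by another pure strategy of the same player, so the elimination stops.
Surviving strategies — Row: {W, Y, Z}; Column: {L, C}.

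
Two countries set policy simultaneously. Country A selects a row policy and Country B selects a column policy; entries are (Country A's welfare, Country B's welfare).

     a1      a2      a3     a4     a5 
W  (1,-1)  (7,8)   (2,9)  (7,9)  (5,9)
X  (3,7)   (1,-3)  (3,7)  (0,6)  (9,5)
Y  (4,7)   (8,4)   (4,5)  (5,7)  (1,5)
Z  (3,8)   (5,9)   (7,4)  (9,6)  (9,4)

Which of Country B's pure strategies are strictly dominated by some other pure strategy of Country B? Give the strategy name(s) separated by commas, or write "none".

none

a1 is not dominated — it holds its own against a2 at X (7>-3); a3 at X (7=7); a4 at X (7>6); a5 at X (7>5).
a2 is not dominated — it holds its own against a1 at W (8>-1); a3 at Z (9>4); a4 at Z (9>6); a5 at Z (9>4).
Nothing dominates a3: a1 at W (9>-1); a2 at W (9>8); a4 at W (9=9); a5 at W (9=9).
a4 is not dominated — it holds its own against a1 at W (9>-1); a2 at W (9>8); a3 at W (9=9); a5 at W (9=9).
a5 is not dominated — it holds its own against a1 at W (9>-1); a2 at W (9>8); a3 at W (9=9); a4 at W (9=9).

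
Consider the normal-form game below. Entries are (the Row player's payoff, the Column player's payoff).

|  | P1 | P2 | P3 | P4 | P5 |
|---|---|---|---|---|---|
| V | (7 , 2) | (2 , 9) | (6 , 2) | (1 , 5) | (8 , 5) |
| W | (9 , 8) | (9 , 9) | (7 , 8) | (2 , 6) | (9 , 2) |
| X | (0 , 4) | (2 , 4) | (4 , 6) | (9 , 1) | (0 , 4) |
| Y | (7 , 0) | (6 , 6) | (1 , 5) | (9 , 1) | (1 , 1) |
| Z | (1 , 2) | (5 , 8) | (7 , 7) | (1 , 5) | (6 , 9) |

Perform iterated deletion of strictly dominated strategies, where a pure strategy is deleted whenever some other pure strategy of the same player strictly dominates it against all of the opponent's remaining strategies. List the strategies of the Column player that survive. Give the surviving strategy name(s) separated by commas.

The Row player's strategy V is strictly dominated by W (P1: 9>7, P2: 9>2, P3: 7>6, P4: 2>1, P5: 9>8) and is removed.
The Column player's strategy P4 is strictly dominated by P2 (W: 9>6, X: 4>1, Y: 6>1, Z: 8>5) and is removed.
Row X is eliminated: W beats it against every remaining column (P1: 9>0, P2: 9>2, P3: 7>4, P5: 9>0).
The Row player's strategy Y is strictly dominated by W (P1: 9>7, P2: 9>6, P3: 7>1, P5: 9>1) and is removed.
The Column player's strategy P1 is strictly dominated by P2 (W: 9>8, Z: 8>2) and is removed.
For the Column player, P2 strictly dominates P3 on the remaining rows (W: 9>8, Z: 8>7); eliminate P3.
For the Row player, W strictly dominates Z on the remaining columns (P2: 9>5, P5: 9>6); eliminate Z.
For the Column player, P2 strictly dominates P5 on the remaining rows (W: 9>2); eliminate P5.
Among the remaining strategies, none is strictly dominated by another pure strategy of the same player, so the elimination stops.
Surviving strategies — the Row player: {W}; the Column player: {P2}.

P2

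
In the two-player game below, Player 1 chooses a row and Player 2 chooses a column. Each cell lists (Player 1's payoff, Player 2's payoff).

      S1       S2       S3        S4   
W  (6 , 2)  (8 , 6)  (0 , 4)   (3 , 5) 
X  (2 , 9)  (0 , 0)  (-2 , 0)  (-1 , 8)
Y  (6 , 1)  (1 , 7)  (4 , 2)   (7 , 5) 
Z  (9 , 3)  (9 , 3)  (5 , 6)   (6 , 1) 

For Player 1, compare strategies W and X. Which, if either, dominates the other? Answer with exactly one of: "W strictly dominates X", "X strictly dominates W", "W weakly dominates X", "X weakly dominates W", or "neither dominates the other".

W strictly dominates X

W's payoffs vs X's, by Player 2's action — S1: 6>2, S2: 8>0, S3: 0>-2, S4: 3>-1.
Every comparison favours W, so W strictly dominates X.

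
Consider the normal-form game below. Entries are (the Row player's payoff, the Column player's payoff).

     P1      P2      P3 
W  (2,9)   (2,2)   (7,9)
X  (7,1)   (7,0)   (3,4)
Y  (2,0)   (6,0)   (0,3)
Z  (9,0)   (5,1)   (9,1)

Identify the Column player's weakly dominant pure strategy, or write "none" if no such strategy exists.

P3

P3 vs P1: W: 9=9, X: 4>1, Y: 3>0, Z: 1>0.
P3 vs P2: W: 9>2, X: 4>0, Y: 3>0, Z: 1=1.
P3 is at least as good as every other strategy against every opponent action, so it is weakly dominant.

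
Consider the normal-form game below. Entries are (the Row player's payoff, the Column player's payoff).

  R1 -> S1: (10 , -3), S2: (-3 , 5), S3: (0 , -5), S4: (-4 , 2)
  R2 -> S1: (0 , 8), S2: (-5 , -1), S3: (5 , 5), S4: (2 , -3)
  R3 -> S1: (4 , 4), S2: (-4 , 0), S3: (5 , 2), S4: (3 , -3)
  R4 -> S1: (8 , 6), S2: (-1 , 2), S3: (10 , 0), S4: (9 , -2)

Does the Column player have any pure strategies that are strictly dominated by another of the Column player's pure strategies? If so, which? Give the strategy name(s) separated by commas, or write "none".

Nothing dominates S1: S2 at R2 (8>-1); S3 at R1 (-3>-5); S4 at R2 (8>-3).
Nothing dominates S2: S1 at R1 (5>-3); S3 at R1 (5>-5); S4 at R1 (5>2).
S3: dominated, since S1 does at least as well everywhere (R1: -3>-5, R2: 8>5, R3: 4>2, R4: 6>0).
S4: dominated, since S2 does at least as well everywhere (R1: 5>2, R2: -1>-3, R3: 0>-3, R4: 2>-2).

S3, S4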